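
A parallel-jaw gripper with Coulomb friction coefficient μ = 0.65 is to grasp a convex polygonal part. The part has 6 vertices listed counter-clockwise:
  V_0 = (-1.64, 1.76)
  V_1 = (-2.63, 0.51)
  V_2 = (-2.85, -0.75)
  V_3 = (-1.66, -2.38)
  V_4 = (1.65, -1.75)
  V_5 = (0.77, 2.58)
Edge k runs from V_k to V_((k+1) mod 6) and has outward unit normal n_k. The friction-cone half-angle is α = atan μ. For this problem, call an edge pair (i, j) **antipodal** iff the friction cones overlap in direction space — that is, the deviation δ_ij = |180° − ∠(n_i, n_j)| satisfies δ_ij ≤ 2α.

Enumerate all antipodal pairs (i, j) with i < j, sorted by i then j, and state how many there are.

α = atan 0.65 = 33.02°;  2α = 66.05°
n_0 = (-0.7839, +0.6209)
n_1 = (-0.9851, +0.1720)
n_2 = (-0.8077, -0.5896)
n_3 = (+0.1870, -0.9824)
n_4 = (+0.9800, +0.1992)
n_5 = (-0.3221, +0.9467)
  (0,1): δ = 151.52°  ·
  (0,2): δ = 105.49°  ·
  (0,3): δ = 40.84°  ✓
  (0,4): δ = 49.87°  ✓
  (0,5): δ = 147.17°  ·
  (1,2): δ = 133.96°  ·
  (1,3): δ = 69.32°  ·
  (1,4): δ = 21.39°  ✓
  (1,5): δ = 118.70°  ·
  (2,3): δ = 115.36°  ·
  (2,4): δ = 24.64°  ✓
  (2,5): δ = 72.66°  ·
  (3,4): δ = 89.29°  ·
  (3,5): δ = 8.01°  ✓
  (4,5): δ = 82.70°  ·
antipodal pairs: 5

count = 5; pairs: (0,3), (0,4), (1,4), (2,4), (3,5)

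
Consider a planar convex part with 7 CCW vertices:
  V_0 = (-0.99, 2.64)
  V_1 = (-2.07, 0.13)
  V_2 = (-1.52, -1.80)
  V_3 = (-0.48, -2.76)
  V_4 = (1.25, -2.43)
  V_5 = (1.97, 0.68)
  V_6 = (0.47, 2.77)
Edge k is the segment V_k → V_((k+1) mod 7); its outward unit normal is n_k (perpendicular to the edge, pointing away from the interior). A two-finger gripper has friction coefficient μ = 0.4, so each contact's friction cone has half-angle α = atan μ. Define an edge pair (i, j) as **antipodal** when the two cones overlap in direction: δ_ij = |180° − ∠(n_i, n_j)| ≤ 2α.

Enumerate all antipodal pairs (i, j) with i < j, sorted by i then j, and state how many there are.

count = 5; pairs: (0,4), (1,4), (1,5), (2,5), (3,6)

α = atan 0.4 = 21.80°;  2α = 43.60°
n_0 = (-0.9186, +0.3952)
n_1 = (-0.9617, -0.2741)
n_2 = (-0.6783, -0.7348)
n_3 = (+0.1874, -0.9823)
n_4 = (+0.9742, -0.2255)
n_5 = (+0.8124, +0.5831)
n_6 = (-0.0887, +0.9961)
  (0,1): δ = 140.81°  ·
  (0,2): δ = 109.43°  ·
  (0,3): δ = 55.92°  ·
  (0,4): δ = 10.25°  ✓
  (0,5): δ = 58.95°  ·
  (0,6): δ = 118.37°  ·
  (1,2): δ = 148.62°  ·
  (1,3): δ = 95.11°  ·
  (1,4): δ = 28.94°  ✓
  (1,5): δ = 19.76°  ✓
  (1,6): δ = 79.18°  ·
  (2,3): δ = 126.49°  ·
  (2,4): δ = 60.33°  ·
  (2,5): δ = 11.62°  ✓
  (2,6): δ = 47.80°  ·
  (3,4): δ = 113.83°  ·
  (3,5): δ = 65.13°  ·
  (3,6): δ = 5.71°  ✓
  (4,5): δ = 131.30°  ·
  (4,6): δ = 71.88°  ·
  (5,6): δ = 120.58°  ·
antipodal pairs: 5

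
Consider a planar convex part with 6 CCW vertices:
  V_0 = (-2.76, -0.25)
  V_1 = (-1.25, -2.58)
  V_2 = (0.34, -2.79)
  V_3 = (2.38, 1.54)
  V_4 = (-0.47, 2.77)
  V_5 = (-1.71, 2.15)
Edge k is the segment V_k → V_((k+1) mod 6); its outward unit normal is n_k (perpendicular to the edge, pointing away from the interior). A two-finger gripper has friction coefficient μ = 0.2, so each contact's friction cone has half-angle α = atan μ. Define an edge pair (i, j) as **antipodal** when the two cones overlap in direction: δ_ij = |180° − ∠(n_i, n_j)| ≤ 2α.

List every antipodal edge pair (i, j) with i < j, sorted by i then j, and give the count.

count = 2; pairs: (1,3), (2,5)

α = atan 0.2 = 11.31°;  2α = 22.62°
n_0 = (-0.8392, -0.5438)
n_1 = (-0.1309, -0.9914)
n_2 = (+0.9046, -0.4262)
n_3 = (+0.3963, +0.9181)
n_4 = (-0.4472, +0.8944)
n_5 = (-0.9162, +0.4008)
  (0,1): δ = 130.47°  ·
  (0,2): δ = 58.17°  ·
  (0,3): δ = 33.71°  ·
  (0,4): δ = 83.62°  ·
  (0,5): δ = 123.42°  ·
  (1,2): δ = 107.70°  ·
  (1,3): δ = 15.82°  ✓
  (1,4): δ = 34.09°  ·
  (1,5): δ = 73.89°  ·
  (2,3): δ = 88.12°  ·
  (2,4): δ = 38.21°  ·
  (2,5): δ = 1.60°  ✓
  (3,4): δ = 130.09°  ·
  (3,5): δ = 90.29°  ·
  (4,5): δ = 140.19°  ·
antipodal pairs: 2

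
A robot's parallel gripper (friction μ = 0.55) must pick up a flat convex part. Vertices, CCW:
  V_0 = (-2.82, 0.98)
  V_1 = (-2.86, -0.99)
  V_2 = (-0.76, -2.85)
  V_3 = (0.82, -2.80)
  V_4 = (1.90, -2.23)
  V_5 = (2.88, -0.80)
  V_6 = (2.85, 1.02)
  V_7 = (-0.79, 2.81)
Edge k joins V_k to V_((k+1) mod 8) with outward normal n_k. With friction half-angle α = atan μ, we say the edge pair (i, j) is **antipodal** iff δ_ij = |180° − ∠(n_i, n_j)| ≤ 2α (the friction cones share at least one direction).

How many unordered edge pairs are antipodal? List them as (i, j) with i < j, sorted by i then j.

α = atan 0.55 = 28.81°;  2α = 57.62°
n_0 = (-0.9998, +0.0203)
n_1 = (-0.6630, -0.7486)
n_2 = (+0.0316, -0.9995)
n_3 = (+0.4668, -0.8844)
n_4 = (+0.8249, -0.5653)
n_5 = (+0.9999, +0.0165)
n_6 = (+0.4413, +0.8974)
n_7 = (-0.6696, +0.7427)
  (0,1): δ = 130.37°  ·
  (0,2): δ = 87.02°  ·
  (0,3): δ = 61.01°  ·
  (0,4): δ = 33.26°  ✓
  (0,5): δ = 2.11°  ✓
  (0,6): δ = 64.98°  ·
  (0,7): δ = 133.20°  ·
  (1,2): δ = 136.66°  ·
  (1,3): δ = 110.64°  ·
  (1,4): δ = 82.89°  ·
  (1,5): δ = 47.52°  ✓
  (1,6): δ = 15.35°  ✓
  (1,7): δ = 83.57°  ·
  (2,3): δ = 153.99°  ·
  (2,4): δ = 126.24°  ·
  (2,5): δ = 90.87°  ·
  (2,6): δ = 28.00°  ✓
  (2,7): δ = 40.22°  ✓
  (3,4): δ = 152.25°  ·
  (3,5): δ = 116.88°  ·
  (3,6): δ = 54.01°  ✓
  (3,7): δ = 14.21°  ✓
  (4,5): δ = 144.63°  ·
  (4,6): δ = 81.76°  ·
  (4,7): δ = 13.54°  ✓
  (5,6): δ = 117.13°  ·
  (5,7): δ = 48.91°  ✓
  (6,7): δ = 111.78°  ·
antipodal pairs: 10

count = 10; pairs: (0,4), (0,5), (1,5), (1,6), (2,6), (2,7), (3,6), (3,7), (4,7), (5,7)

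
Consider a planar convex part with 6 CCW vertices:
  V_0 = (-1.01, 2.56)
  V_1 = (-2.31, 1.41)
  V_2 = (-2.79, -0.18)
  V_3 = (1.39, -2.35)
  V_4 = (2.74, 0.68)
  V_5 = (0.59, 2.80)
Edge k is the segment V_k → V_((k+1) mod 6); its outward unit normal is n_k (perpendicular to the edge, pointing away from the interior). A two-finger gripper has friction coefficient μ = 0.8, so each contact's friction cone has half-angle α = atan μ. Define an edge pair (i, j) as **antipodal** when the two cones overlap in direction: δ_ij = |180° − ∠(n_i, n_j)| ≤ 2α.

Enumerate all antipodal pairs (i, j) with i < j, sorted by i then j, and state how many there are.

α = atan 0.8 = 38.66°;  2α = 77.32°
n_0 = (-0.6626, +0.7490)
n_1 = (-0.9573, +0.2890)
n_2 = (-0.4608, -0.8875)
n_3 = (+0.9134, -0.4070)
n_4 = (+0.7021, +0.7121)
n_5 = (-0.1483, +0.9889)
  (0,1): δ = 148.29°  ·
  (0,2): δ = 68.93°  ✓
  (0,3): δ = 24.49°  ✓
  (0,4): δ = 93.91°  ·
  (0,5): δ = 147.03°  ·
  (1,2): δ = 100.64°  ·
  (1,3): δ = 7.22°  ✓
  (1,4): δ = 62.20°  ✓
  (1,5): δ = 115.33°  ·
  (2,3): δ = 86.58°  ·
  (2,4): δ = 17.16°  ✓
  (2,5): δ = 35.97°  ✓
  (3,4): δ = 110.58°  ·
  (3,5): δ = 57.45°  ✓
  (4,5): δ = 126.87°  ·
antipodal pairs: 7

count = 7; pairs: (0,2), (0,3), (1,3), (1,4), (2,4), (2,5), (3,5)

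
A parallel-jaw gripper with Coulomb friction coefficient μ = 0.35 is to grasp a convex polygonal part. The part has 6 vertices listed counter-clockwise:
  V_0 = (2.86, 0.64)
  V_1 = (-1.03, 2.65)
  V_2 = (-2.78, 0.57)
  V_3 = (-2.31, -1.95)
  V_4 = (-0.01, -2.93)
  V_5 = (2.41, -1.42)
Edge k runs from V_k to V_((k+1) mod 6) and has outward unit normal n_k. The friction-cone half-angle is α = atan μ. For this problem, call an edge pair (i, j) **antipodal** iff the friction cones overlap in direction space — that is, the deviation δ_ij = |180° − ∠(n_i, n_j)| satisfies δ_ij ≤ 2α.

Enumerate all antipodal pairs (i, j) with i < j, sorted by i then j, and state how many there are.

α = atan 0.35 = 19.29°;  2α = 38.58°
n_0 = (+0.4591, +0.8884)
n_1 = (-0.7652, +0.6438)
n_2 = (-0.9830, -0.1833)
n_3 = (-0.3920, -0.9200)
n_4 = (+0.5294, -0.8484)
n_5 = (+0.9770, -0.2134)
  (0,1): δ = 102.75°  ·
  (0,2): δ = 52.11°  ·
  (0,3): δ = 4.25°  ✓
  (0,4): δ = 59.29°  ·
  (0,5): δ = 105.00°  ·
  (1,2): δ = 129.36°  ·
  (1,3): δ = 73.00°  ·
  (1,4): δ = 17.96°  ✓
  (1,5): δ = 27.75°  ✓
  (2,3): δ = 123.64°  ·
  (2,4): δ = 68.60°  ·
  (2,5): δ = 22.89°  ✓
  (3,4): δ = 124.96°  ·
  (3,5): δ = 79.24°  ·
  (4,5): δ = 134.29°  ·
antipodal pairs: 4

count = 4; pairs: (0,3), (1,4), (1,5), (2,5)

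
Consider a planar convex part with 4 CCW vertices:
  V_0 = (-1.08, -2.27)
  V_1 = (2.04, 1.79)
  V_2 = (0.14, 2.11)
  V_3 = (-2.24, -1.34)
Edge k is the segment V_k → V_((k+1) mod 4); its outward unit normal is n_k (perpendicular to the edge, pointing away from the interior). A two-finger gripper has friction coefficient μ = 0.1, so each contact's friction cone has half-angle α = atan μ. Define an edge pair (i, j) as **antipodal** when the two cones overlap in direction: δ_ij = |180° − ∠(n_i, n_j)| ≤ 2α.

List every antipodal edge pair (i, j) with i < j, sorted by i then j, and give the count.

count = 1; pairs: (0,2)

α = atan 0.1 = 5.71°;  2α = 11.42°
n_0 = (+0.7929, -0.6093)
n_1 = (+0.1661, +0.9861)
n_2 = (-0.8231, +0.5678)
n_3 = (-0.6255, -0.7802)
  (0,1): δ = 62.02°  ·
  (0,2): δ = 2.94°  ✓
  (0,3): δ = 88.82°  ·
  (1,2): δ = 115.04°  ·
  (1,3): δ = 29.16°  ·
  (2,3): δ = 94.12°  ·
antipodal pairs: 1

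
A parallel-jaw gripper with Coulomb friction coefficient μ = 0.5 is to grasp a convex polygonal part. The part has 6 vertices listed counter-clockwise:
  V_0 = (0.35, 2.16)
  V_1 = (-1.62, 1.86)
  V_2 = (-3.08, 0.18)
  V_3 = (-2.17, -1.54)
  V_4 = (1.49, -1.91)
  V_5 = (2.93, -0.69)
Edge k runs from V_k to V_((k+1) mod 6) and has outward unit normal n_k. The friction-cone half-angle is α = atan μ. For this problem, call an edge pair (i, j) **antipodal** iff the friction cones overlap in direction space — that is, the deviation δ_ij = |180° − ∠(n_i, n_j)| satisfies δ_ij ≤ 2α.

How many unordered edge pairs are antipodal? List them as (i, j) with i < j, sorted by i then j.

α = atan 0.5 = 26.57°;  2α = 53.13°
n_0 = (-0.1505, +0.9886)
n_1 = (-0.7548, +0.6560)
n_2 = (-0.8839, -0.4677)
n_3 = (-0.1006, -0.9949)
n_4 = (+0.6464, -0.7630)
n_5 = (+0.7414, +0.6711)
  (0,1): δ = 139.65°  ·
  (0,2): δ = 70.78°  ·
  (0,3): δ = 14.43°  ✓
  (0,4): δ = 31.61°  ✓
  (0,5): δ = 123.49°  ·
  (1,2): δ = 111.13°  ·
  (1,3): δ = 54.78°  ·
  (1,4): δ = 8.74°  ✓
  (1,5): δ = 83.15°  ·
  (2,3): δ = 123.65°  ·
  (2,4): δ = 77.61°  ·
  (2,5): δ = 14.27°  ✓
  (3,4): δ = 133.96°  ·
  (3,5): δ = 42.07°  ✓
  (4,5): δ = 88.12°  ·
antipodal pairs: 5

count = 5; pairs: (0,3), (0,4), (1,4), (2,5), (3,5)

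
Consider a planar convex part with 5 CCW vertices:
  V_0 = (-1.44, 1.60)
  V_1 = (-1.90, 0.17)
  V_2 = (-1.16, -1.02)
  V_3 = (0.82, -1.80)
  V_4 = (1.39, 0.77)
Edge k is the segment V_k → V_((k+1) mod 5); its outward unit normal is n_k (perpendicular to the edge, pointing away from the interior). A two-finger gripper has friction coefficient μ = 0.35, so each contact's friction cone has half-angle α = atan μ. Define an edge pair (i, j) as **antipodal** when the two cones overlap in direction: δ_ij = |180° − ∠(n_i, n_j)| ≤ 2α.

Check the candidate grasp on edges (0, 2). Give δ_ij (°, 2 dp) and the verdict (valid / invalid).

α = atan 0.35 = 19.29°;  2α = 38.58°
edge 0: e_0 = (-0.46, -1.43);  n_0 = (-0.9520, +0.3062)
edge 2: e_2 = (+1.98, -0.78);  n_2 = (-0.3665, -0.9304)
∠(n_0, n_2) = 86.33°
δ = |180° − 86.33°| = 93.67°
93.67° > 2α = 38.58°  →  invalid

δ = 93.67°, invalid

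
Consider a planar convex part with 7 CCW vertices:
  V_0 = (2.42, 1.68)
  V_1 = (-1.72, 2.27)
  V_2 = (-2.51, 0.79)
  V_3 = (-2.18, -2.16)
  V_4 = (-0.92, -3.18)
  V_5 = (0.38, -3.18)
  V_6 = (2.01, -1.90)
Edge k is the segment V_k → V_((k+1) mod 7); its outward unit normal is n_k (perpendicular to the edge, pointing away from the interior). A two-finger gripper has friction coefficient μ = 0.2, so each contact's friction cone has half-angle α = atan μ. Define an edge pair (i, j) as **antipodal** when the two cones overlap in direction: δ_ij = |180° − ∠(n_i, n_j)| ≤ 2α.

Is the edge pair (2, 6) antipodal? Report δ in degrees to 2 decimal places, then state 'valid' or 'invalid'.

δ = 12.92°, valid

α = atan 0.2 = 11.31°;  2α = 22.62°
edge 2: e_2 = (+0.33, -2.95);  n_2 = (-0.9938, -0.1112)
edge 6: e_6 = (+0.41, +3.58);  n_6 = (+0.9935, -0.1138)
∠(n_2, n_6) = 167.08°
δ = |180° − 167.08°| = 12.92°
12.92° ≤ 2α = 22.62°  →  valid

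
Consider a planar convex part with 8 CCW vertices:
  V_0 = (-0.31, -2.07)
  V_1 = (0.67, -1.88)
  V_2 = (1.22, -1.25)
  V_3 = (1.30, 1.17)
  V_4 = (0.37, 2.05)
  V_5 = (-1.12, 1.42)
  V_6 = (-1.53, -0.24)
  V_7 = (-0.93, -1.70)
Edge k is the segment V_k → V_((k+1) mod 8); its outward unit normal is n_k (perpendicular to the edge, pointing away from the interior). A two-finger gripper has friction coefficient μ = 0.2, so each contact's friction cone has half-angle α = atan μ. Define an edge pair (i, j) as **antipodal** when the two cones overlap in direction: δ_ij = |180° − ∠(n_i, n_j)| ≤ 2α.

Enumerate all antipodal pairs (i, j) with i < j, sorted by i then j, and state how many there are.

α = atan 0.2 = 11.31°;  2α = 22.62°
n_0 = (+0.1903, -0.9817)
n_1 = (+0.7533, -0.6577)
n_2 = (+0.9995, -0.0330)
n_3 = (+0.6873, +0.7264)
n_4 = (-0.3894, +0.9211)
n_5 = (-0.9708, +0.2398)
n_6 = (-0.9249, -0.3801)
n_7 = (-0.5125, -0.8587)
  (0,1): δ = 142.09°  ·
  (0,2): δ = 102.87°  ·
  (0,3): δ = 54.39°  ·
  (0,4): δ = 11.95°  ✓
  (0,5): δ = 65.15°  ·
  (0,6): δ = 101.37°  ·
  (0,7): δ = 138.20°  ·
  (1,2): δ = 140.77°  ·
  (1,3): δ = 92.30°  ·
  (1,4): δ = 25.96°  ·
  (1,5): δ = 27.25°  ·
  (1,6): δ = 63.46°  ·
  (1,7): δ = 100.29°  ·
  (2,3): δ = 131.52°  ·
  (2,4): δ = 65.19°  ·
  (2,5): δ = 11.98°  ✓
  (2,6): δ = 24.23°  ·
  (2,7): δ = 61.07°  ·
  (3,4): δ = 113.66°  ·
  (3,5): δ = 60.46°  ·
  (3,6): δ = 24.24°  ·
  (3,7): δ = 12.59°  ✓
  (4,5): δ = 126.79°  ·
  (4,6): δ = 90.58°  ·
  (4,7): δ = 53.75°  ·
  (5,6): δ = 143.79°  ·
  (5,7): δ = 106.95°  ·
  (6,7): δ = 143.17°  ·
antipodal pairs: 3

count = 3; pairs: (0,4), (2,5), (3,7)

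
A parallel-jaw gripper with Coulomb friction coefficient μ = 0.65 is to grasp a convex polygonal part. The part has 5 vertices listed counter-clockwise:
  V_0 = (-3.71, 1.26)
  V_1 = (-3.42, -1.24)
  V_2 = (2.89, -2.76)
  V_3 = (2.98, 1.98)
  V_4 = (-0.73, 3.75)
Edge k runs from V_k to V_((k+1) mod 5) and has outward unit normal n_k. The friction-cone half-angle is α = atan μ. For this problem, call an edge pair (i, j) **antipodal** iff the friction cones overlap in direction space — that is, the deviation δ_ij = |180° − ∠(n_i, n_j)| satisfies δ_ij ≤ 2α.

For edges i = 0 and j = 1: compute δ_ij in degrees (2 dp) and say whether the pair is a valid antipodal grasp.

α = atan 0.65 = 33.02°;  2α = 66.05°
edge 0: e_0 = (+0.29, -2.50);  n_0 = (-0.9933, -0.1152)
edge 1: e_1 = (+6.31, -1.52);  n_1 = (-0.2342, -0.9722)
∠(n_0, n_1) = 69.84°
δ = |180° − 69.84°| = 110.16°
110.16° > 2α = 66.05°  →  invalid

δ = 110.16°, invalid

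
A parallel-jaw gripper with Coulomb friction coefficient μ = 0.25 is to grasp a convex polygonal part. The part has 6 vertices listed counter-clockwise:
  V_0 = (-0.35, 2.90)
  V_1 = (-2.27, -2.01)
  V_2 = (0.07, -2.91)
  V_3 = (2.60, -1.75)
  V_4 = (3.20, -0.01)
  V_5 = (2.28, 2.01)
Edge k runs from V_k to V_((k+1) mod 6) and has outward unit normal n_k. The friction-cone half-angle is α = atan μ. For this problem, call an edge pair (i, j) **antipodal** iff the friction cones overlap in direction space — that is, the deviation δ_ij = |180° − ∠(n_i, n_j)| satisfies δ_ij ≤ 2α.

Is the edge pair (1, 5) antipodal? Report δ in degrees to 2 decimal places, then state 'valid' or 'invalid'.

α = atan 0.25 = 14.04°;  2α = 28.07°
edge 1: e_1 = (+2.34, -0.90);  n_1 = (-0.3590, -0.9333)
edge 5: e_5 = (-2.63, +0.89);  n_5 = (+0.3205, +0.9472)
∠(n_1, n_5) = 177.66°
δ = |180° − 177.66°| = 2.34°
2.34° ≤ 2α = 28.07°  →  valid

δ = 2.34°, valid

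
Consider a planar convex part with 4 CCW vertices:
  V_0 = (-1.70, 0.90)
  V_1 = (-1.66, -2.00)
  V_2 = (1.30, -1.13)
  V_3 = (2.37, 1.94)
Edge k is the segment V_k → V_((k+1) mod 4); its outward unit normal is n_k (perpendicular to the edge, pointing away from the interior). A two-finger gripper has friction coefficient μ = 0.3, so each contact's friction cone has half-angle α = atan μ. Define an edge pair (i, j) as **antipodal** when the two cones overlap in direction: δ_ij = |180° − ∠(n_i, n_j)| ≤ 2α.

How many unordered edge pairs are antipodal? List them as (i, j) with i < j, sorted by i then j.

count = 2; pairs: (0,2), (1,3)

α = atan 0.3 = 16.70°;  2α = 33.40°
n_0 = (-0.9999, -0.0138)
n_1 = (+0.2820, -0.9594)
n_2 = (+0.9443, -0.3291)
n_3 = (-0.2476, +0.9689)
  (0,1): δ = 74.41°  ·
  (0,2): δ = 20.01°  ✓
  (0,3): δ = 103.54°  ·
  (1,2): δ = 125.59°  ·
  (1,3): δ = 2.05°  ✓
  (2,3): δ = 56.45°  ·
antipodal pairs: 2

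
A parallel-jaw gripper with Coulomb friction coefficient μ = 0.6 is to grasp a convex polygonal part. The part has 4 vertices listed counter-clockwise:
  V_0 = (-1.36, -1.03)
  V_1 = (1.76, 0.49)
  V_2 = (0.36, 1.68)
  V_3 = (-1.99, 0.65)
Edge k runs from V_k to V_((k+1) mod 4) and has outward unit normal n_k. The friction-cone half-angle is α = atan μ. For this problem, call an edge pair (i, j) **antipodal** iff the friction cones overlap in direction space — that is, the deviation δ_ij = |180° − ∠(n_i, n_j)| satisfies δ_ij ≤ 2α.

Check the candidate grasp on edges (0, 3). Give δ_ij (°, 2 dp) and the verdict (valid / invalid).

δ = 84.58°, invalid

α = atan 0.6 = 30.96°;  2α = 61.93°
edge 0: e_0 = (+3.12, +1.52);  n_0 = (+0.4380, -0.8990)
edge 3: e_3 = (+0.63, -1.68);  n_3 = (-0.9363, -0.3511)
∠(n_0, n_3) = 95.42°
δ = |180° − 95.42°| = 84.58°
84.58° > 2α = 61.93°  →  invalid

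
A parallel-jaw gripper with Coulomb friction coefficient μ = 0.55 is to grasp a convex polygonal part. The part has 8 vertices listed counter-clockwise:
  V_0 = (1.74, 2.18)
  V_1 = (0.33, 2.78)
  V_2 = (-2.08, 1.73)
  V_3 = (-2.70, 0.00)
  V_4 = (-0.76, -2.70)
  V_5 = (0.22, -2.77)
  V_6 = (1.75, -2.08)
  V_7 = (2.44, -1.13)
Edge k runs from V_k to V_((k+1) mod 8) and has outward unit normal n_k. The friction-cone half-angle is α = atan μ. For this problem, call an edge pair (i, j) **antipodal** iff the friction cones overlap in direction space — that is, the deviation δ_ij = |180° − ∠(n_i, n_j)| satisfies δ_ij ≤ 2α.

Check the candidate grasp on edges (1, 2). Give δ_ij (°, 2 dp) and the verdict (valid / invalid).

δ = 133.26°, invalid

α = atan 0.55 = 28.81°;  2α = 57.62°
edge 1: e_1 = (-2.41, -1.05);  n_1 = (-0.3994, +0.9168)
edge 2: e_2 = (-0.62, -1.73);  n_2 = (-0.9414, +0.3374)
∠(n_1, n_2) = 46.74°
δ = |180° − 46.74°| = 133.26°
133.26° > 2α = 57.62°  →  invalid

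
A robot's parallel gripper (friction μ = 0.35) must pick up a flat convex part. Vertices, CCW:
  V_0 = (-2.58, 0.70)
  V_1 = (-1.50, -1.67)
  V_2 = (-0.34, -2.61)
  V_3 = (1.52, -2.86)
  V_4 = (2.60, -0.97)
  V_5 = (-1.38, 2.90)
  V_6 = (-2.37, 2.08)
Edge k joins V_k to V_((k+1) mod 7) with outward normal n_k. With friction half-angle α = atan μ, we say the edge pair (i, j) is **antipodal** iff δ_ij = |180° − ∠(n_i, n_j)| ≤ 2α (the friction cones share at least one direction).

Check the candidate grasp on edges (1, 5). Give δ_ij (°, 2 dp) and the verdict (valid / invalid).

δ = 78.65°, invalid

α = atan 0.35 = 19.29°;  2α = 38.58°
edge 1: e_1 = (+1.16, -0.94);  n_1 = (-0.6296, -0.7769)
edge 5: e_5 = (-0.99, -0.82);  n_5 = (-0.6379, +0.7701)
∠(n_1, n_5) = 101.35°
δ = |180° − 101.35°| = 78.65°
78.65° > 2α = 38.58°  →  invalid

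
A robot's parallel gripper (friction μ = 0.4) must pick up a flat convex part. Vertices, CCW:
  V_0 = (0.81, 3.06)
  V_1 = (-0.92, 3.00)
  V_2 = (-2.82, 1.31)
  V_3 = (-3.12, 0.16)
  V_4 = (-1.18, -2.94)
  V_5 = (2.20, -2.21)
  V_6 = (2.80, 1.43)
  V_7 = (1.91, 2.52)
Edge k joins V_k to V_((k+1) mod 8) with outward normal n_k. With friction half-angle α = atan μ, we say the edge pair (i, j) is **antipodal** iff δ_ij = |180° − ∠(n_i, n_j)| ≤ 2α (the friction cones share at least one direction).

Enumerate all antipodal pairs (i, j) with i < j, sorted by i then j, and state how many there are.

count = 8; pairs: (0,4), (1,4), (1,5), (2,5), (3,5), (3,6), (3,7), (4,7)

α = atan 0.4 = 21.80°;  2α = 43.60°
n_0 = (-0.0347, +0.9994)
n_1 = (-0.6646, +0.7472)
n_2 = (-0.9676, +0.2524)
n_3 = (-0.8477, -0.5305)
n_4 = (+0.2111, -0.9775)
n_5 = (+0.9867, -0.1626)
n_6 = (+0.7746, +0.6325)
n_7 = (+0.4407, +0.8977)
  (0,1): δ = 140.33°  ·
  (0,2): δ = 106.61°  ·
  (0,3): δ = 59.95°  ·
  (0,4): δ = 10.20°  ✓
  (0,5): δ = 78.65°  ·
  (0,6): δ = 127.25°  ·
  (0,7): δ = 151.87°  ·
  (1,2): δ = 146.27°  ·
  (1,3): δ = 99.61°  ·
  (1,4): δ = 29.46°  ✓
  (1,5): δ = 38.99°  ✓
  (1,6): δ = 87.58°  ·
  (1,7): δ = 112.20°  ·
  (2,3): δ = 133.34°  ·
  (2,4): δ = 63.19°  ·
  (2,5): δ = 5.26°  ✓
  (2,6): δ = 53.85°  ·
  (2,7): δ = 78.47°  ·
  (3,4): δ = 109.85°  ·
  (3,5): δ = 41.40°  ✓
  (3,6): δ = 7.19°  ✓
  (3,7): δ = 31.81°  ✓
  (4,5): δ = 111.55°  ·
  (4,6): δ = 62.96°  ·
  (4,7): δ = 38.33°  ✓
  (5,6): δ = 131.41°  ·
  (5,7): δ = 106.79°  ·
  (6,7): δ = 155.38°  ·
antipodal pairs: 8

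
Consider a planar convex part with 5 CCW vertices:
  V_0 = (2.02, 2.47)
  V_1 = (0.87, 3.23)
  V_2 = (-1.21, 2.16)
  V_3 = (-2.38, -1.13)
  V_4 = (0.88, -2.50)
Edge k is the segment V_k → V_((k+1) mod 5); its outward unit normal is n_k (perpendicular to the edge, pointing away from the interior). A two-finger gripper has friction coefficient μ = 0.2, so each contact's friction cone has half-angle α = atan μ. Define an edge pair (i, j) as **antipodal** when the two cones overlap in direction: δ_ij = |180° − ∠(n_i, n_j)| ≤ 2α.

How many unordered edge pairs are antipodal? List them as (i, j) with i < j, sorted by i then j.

count = 2; pairs: (0,3), (2,4)

α = atan 0.2 = 11.31°;  2α = 22.62°
n_0 = (+0.5513, +0.8343)
n_1 = (-0.4574, +0.8892)
n_2 = (-0.9422, +0.3351)
n_3 = (-0.3874, -0.9219)
n_4 = (+0.9747, -0.2236)
  (0,1): δ = 119.32°  ·
  (0,2): δ = 76.12°  ·
  (0,3): δ = 10.67°  ✓
  (0,4): δ = 110.54°  ·
  (1,2): δ = 136.80°  ·
  (1,3): δ = 50.02°  ·
  (1,4): δ = 49.86°  ·
  (2,3): δ = 93.22°  ·
  (2,4): δ = 6.66°  ✓
  (3,4): δ = 80.12°  ·
antipodal pairs: 2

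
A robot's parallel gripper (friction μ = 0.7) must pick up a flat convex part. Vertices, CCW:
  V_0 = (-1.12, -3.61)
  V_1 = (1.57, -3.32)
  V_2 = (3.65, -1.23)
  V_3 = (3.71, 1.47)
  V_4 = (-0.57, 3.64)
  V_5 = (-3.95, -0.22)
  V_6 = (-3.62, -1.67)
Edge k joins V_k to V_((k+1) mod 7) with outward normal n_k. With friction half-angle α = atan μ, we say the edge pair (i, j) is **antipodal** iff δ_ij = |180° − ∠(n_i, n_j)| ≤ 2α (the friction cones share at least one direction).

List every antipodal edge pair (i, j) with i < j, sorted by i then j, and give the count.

α = atan 0.7 = 34.99°;  2α = 69.98°
n_0 = (+0.1072, -0.9942)
n_1 = (+0.7088, -0.7054)
n_2 = (+0.9998, -0.0222)
n_3 = (+0.4522, +0.8919)
n_4 = (-0.7523, +0.6588)
n_5 = (-0.9751, -0.2219)
n_6 = (-0.6131, -0.7900)
  (0,1): δ = 141.02°  ·
  (0,2): δ = 97.43°  ·
  (0,3): δ = 33.04°  ✓
  (0,4): δ = 42.64°  ✓
  (0,5): δ = 96.67°  ·
  (0,6): δ = 136.04°  ·
  (1,2): δ = 136.41°  ·
  (1,3): δ = 72.02°  ·
  (1,4): δ = 3.66°  ✓
  (1,5): δ = 57.68°  ✓
  (1,6): δ = 97.05°  ·
  (2,3): δ = 115.61°  ·
  (2,4): δ = 39.93°  ✓
  (2,5): δ = 14.09°  ✓
  (2,6): δ = 53.46°  ✓
  (3,4): δ = 104.32°  ·
  (3,5): δ = 50.29°  ✓
  (3,6): δ = 10.93°  ✓
  (4,5): δ = 125.97°  ·
  (4,6): δ = 86.60°  ·
  (5,6): δ = 140.63°  ·
antipodal pairs: 9

count = 9; pairs: (0,3), (0,4), (1,4), (1,5), (2,4), (2,5), (2,6), (3,5), (3,6)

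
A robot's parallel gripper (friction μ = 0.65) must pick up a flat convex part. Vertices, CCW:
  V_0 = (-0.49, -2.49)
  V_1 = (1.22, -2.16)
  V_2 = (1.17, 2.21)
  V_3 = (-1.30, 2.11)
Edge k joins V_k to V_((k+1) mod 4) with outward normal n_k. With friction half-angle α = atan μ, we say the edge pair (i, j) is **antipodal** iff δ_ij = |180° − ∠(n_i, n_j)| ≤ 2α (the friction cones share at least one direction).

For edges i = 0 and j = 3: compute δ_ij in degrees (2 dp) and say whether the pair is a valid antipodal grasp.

α = atan 0.65 = 33.02°;  2α = 66.05°
edge 0: e_0 = (+1.71, +0.33);  n_0 = (+0.1895, -0.9819)
edge 3: e_3 = (+0.81, -4.60);  n_3 = (-0.9848, -0.1734)
∠(n_0, n_3) = 90.94°
δ = |180° − 90.94°| = 89.06°
89.06° > 2α = 66.05°  →  invalid

δ = 89.06°, invalid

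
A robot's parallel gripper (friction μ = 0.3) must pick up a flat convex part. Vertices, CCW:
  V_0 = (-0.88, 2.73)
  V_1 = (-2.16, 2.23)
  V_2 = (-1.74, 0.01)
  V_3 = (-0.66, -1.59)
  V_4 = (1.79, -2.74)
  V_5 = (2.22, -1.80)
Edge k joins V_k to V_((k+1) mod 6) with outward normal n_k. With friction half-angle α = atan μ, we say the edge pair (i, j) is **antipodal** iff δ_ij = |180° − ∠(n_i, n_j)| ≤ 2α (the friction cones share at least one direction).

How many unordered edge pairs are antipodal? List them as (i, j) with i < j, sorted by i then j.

α = atan 0.3 = 16.70°;  2α = 33.40°
n_0 = (-0.3639, +0.9315)
n_1 = (-0.9826, -0.1859)
n_2 = (-0.8288, -0.5595)
n_3 = (-0.4249, -0.9052)
n_4 = (+0.9094, -0.4160)
n_5 = (+0.8253, +0.5647)
  (0,1): δ = 100.62°  ·
  (0,2): δ = 77.32°  ·
  (0,3): δ = 46.48°  ·
  (0,4): δ = 44.08°  ·
  (0,5): δ = 103.05°  ·
  (1,2): δ = 156.69°  ·
  (1,3): δ = 125.86°  ·
  (1,4): δ = 35.29°  ·
  (1,5): δ = 23.67°  ✓
  (2,3): δ = 149.16°  ·
  (2,4): δ = 58.60°  ·
  (2,5): δ = 0.37°  ✓
  (3,4): δ = 89.44°  ·
  (3,5): δ = 30.47°  ✓
  (4,5): δ = 121.03°  ·
antipodal pairs: 3

count = 3; pairs: (1,5), (2,5), (3,5)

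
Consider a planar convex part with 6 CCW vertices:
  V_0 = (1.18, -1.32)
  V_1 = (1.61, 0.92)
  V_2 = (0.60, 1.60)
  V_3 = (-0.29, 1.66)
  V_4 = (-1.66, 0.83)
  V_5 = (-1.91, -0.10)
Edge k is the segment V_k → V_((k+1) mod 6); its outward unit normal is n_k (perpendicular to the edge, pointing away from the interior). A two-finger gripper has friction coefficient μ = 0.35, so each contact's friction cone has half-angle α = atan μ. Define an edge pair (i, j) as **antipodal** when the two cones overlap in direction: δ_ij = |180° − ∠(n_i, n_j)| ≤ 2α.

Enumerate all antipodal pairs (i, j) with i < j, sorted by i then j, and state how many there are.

count = 3; pairs: (0,4), (1,5), (2,5)

α = atan 0.35 = 19.29°;  2α = 38.58°
n_0 = (+0.9821, -0.1885)
n_1 = (+0.5585, +0.8295)
n_2 = (+0.0673, +0.9977)
n_3 = (-0.5182, +0.8553)
n_4 = (-0.9657, +0.2596)
n_5 = (-0.3672, -0.9301)
  (0,1): δ = 113.08°  ·
  (0,2): δ = 82.99°  ·
  (0,3): δ = 47.92°  ·
  (0,4): δ = 4.18°  ✓
  (0,5): δ = 79.32°  ·
  (1,2): δ = 149.91°  ·
  (1,3): δ = 114.84°  ·
  (1,4): δ = 71.10°  ·
  (1,5): δ = 12.41°  ✓
  (2,3): δ = 144.93°  ·
  (2,4): δ = 101.19°  ·
  (2,5): δ = 17.69°  ✓
  (3,4): δ = 136.26°  ·
  (3,5): δ = 52.75°  ·
  (4,5): δ = 96.50°  ·
antipodal pairs: 3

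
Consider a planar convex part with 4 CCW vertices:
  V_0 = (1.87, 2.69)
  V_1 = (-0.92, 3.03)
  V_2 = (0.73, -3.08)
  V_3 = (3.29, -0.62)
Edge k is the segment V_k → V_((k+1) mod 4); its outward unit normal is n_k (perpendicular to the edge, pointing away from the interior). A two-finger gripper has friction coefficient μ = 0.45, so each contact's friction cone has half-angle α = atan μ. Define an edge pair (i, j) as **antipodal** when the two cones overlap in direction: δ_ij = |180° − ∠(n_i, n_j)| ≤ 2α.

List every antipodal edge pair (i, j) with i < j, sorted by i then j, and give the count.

α = atan 0.45 = 24.23°;  2α = 48.46°
n_0 = (+0.1210, +0.9927)
n_1 = (-0.9654, -0.2607)
n_2 = (+0.6929, -0.7210)
n_3 = (+0.9190, +0.3943)
  (0,1): δ = 67.94°  ·
  (0,2): δ = 50.81°  ·
  (0,3): δ = 120.17°  ·
  (1,2): δ = 61.25°  ·
  (1,3): δ = 8.11°  ✓
  (2,3): δ = 110.64°  ·
antipodal pairs: 1

count = 1; pairs: (1,3)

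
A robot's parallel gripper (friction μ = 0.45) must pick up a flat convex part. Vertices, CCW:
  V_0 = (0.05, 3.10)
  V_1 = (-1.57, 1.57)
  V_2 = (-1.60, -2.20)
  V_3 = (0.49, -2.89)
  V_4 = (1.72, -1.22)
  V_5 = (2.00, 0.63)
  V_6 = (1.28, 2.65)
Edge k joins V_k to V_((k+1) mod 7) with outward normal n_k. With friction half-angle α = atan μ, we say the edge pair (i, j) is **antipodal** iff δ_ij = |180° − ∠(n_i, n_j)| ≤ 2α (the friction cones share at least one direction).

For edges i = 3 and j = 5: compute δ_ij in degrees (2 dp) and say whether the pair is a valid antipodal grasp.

δ = 124.01°, invalid

α = atan 0.45 = 24.23°;  2α = 48.46°
edge 3: e_3 = (+1.23, +1.67);  n_3 = (+0.8052, -0.5930)
edge 5: e_5 = (-0.72, +2.02);  n_5 = (+0.9420, +0.3357)
∠(n_3, n_5) = 55.99°
δ = |180° − 55.99°| = 124.01°
124.01° > 2α = 48.46°  →  invalid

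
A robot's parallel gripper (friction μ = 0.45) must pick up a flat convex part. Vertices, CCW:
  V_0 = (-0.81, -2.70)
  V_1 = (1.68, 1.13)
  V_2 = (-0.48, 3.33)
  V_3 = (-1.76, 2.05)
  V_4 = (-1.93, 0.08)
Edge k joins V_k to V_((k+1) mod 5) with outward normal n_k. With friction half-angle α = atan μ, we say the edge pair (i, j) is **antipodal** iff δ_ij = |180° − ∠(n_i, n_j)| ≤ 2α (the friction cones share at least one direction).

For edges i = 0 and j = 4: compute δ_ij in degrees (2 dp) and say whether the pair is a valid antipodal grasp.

δ = 54.97°, invalid

α = atan 0.45 = 24.23°;  2α = 48.46°
edge 0: e_0 = (+2.49, +3.83);  n_0 = (+0.8384, -0.5451)
edge 4: e_4 = (+1.12, -2.78);  n_4 = (-0.9276, -0.3737)
∠(n_0, n_4) = 125.03°
δ = |180° − 125.03°| = 54.97°
54.97° > 2α = 48.46°  →  invalid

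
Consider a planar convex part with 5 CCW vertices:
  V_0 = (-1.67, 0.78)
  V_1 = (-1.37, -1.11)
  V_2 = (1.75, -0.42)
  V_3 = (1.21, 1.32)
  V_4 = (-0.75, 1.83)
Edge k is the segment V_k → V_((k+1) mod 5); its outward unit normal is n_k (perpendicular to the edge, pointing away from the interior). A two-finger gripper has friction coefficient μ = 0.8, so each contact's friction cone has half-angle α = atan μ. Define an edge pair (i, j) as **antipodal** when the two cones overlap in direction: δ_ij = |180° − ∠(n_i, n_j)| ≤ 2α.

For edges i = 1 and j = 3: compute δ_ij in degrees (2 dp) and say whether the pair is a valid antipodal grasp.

α = atan 0.8 = 38.66°;  2α = 77.32°
edge 1: e_1 = (+3.12, +0.69);  n_1 = (+0.2159, -0.9764)
edge 3: e_3 = (-1.96, +0.51);  n_3 = (+0.2518, +0.9678)
∠(n_1, n_3) = 152.94°
δ = |180° − 152.94°| = 27.06°
27.06° ≤ 2α = 77.32°  →  valid

δ = 27.06°, valid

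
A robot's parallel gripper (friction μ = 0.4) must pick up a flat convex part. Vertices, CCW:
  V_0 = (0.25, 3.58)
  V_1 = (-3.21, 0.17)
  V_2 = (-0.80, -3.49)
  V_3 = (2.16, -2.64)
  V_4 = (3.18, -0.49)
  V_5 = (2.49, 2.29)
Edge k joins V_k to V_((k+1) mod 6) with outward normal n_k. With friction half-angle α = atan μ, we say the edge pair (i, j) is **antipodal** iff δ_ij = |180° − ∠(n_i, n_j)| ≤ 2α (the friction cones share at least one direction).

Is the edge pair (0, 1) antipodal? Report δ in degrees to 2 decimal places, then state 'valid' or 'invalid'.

δ = 101.22°, invalid

α = atan 0.4 = 21.80°;  2α = 43.60°
edge 0: e_0 = (-3.46, -3.41);  n_0 = (-0.7019, +0.7122)
edge 1: e_1 = (+2.41, -3.66);  n_1 = (-0.8352, -0.5500)
∠(n_0, n_1) = 78.78°
δ = |180° − 78.78°| = 101.22°
101.22° > 2α = 43.60°  →  invalid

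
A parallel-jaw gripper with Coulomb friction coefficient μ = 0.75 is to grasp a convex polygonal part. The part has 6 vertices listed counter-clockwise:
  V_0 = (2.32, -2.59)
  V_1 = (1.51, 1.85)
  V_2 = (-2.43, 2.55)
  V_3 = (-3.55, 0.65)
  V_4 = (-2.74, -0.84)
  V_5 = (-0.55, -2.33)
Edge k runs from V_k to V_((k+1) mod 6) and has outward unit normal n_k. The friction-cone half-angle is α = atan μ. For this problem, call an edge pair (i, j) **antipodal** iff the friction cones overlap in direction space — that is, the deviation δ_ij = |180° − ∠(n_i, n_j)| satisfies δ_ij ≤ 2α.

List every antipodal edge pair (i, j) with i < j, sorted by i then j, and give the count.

count = 7; pairs: (0,2), (0,3), (0,4), (1,3), (1,4), (1,5), (2,5)

α = atan 0.75 = 36.87°;  2α = 73.74°
n_0 = (+0.9838, +0.1795)
n_1 = (+0.1749, +0.9846)
n_2 = (-0.8615, +0.5078)
n_3 = (-0.8786, -0.4776)
n_4 = (-0.5625, -0.8268)
n_5 = (-0.0902, -0.9959)
  (0,1): δ = 110.41°  ·
  (0,2): δ = 40.86°  ✓
  (0,3): δ = 18.19°  ✓
  (0,4): δ = 45.43°  ✓
  (0,5): δ = 74.48°  ·
  (1,2): δ = 110.44°  ·
  (1,3): δ = 51.40°  ✓
  (1,4): δ = 24.16°  ✓
  (1,5): δ = 4.90°  ✓
  (2,3): δ = 120.95°  ·
  (2,4): δ = 93.71°  ·
  (2,5): δ = 64.66°  ✓
  (3,4): δ = 152.76°  ·
  (3,5): δ = 123.71°  ·
  (4,5): δ = 150.95°  ·
antipodal pairs: 7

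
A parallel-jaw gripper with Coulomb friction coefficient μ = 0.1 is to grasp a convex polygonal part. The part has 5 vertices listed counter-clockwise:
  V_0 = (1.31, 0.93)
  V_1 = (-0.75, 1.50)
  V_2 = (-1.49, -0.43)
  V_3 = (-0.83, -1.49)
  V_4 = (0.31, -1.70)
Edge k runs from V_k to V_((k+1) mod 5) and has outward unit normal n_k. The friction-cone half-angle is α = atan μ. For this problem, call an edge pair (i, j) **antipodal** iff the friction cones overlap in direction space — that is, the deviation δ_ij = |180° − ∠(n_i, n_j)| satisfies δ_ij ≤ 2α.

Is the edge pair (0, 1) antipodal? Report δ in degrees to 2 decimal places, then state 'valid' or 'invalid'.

α = atan 0.1 = 5.71°;  2α = 11.42°
edge 0: e_0 = (-2.06, +0.57);  n_0 = (+0.2667, +0.9638)
edge 1: e_1 = (-0.74, -1.93);  n_1 = (-0.9337, +0.3580)
∠(n_0, n_1) = 84.49°
δ = |180° − 84.49°| = 95.51°
95.51° > 2α = 11.42°  →  invalid

δ = 95.51°, invalid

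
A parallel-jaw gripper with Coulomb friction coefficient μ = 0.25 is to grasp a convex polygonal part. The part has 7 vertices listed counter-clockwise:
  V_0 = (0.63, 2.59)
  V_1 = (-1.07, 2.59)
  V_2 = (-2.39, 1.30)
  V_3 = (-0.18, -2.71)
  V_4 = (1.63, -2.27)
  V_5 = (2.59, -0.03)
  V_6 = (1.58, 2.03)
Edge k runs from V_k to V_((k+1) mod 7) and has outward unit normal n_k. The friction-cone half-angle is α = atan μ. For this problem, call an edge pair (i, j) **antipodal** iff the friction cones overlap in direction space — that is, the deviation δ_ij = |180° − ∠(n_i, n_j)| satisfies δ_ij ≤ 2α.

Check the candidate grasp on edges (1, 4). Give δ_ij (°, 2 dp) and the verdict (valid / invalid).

δ = 22.46°, valid

α = atan 0.25 = 14.04°;  2α = 28.07°
edge 1: e_1 = (-1.32, -1.29);  n_1 = (-0.6989, +0.7152)
edge 4: e_4 = (+0.96, +2.24);  n_4 = (+0.9191, -0.3939)
∠(n_1, n_4) = 157.54°
δ = |180° − 157.54°| = 22.46°
22.46° ≤ 2α = 28.07°  →  valid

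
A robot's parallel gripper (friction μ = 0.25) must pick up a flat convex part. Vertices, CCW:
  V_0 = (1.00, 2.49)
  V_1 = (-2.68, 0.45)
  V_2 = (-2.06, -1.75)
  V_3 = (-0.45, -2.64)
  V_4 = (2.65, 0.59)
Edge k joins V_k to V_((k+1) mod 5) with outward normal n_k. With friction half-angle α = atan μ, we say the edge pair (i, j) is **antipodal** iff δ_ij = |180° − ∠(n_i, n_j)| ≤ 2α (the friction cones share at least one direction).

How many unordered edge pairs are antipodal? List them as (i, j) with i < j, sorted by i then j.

count = 3; pairs: (0,3), (1,4), (2,4)

α = atan 0.25 = 14.04°;  2α = 28.07°
n_0 = (-0.4848, +0.8746)
n_1 = (-0.9625, -0.2713)
n_2 = (-0.4838, -0.8752)
n_3 = (+0.7215, -0.6924)
n_4 = (+0.7550, +0.6557)
  (0,1): δ = 103.26°  ·
  (0,2): δ = 57.94°  ·
  (0,3): δ = 17.17°  ✓
  (0,4): δ = 101.97°  ·
  (1,2): δ = 134.67°  ·
  (1,3): δ = 59.56°  ·
  (1,4): δ = 25.23°  ✓
  (2,3): δ = 104.89°  ·
  (2,4): δ = 20.09°  ✓
  (3,4): δ = 95.20°  ·
antipodal pairs: 3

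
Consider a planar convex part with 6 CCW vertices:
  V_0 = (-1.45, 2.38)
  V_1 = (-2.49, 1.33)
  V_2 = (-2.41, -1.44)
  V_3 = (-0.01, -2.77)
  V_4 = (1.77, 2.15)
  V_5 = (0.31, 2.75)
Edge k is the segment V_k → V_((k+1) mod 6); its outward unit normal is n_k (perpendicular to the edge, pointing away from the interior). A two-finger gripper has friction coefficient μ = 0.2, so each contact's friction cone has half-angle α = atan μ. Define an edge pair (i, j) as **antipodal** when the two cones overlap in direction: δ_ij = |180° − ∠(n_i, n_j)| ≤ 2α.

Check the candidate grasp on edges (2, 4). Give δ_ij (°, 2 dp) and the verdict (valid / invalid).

α = atan 0.2 = 11.31°;  2α = 22.62°
edge 2: e_2 = (+2.40, -1.33);  n_2 = (-0.4847, -0.8747)
edge 4: e_4 = (-1.46, +0.60);  n_4 = (+0.3801, +0.9249)
∠(n_2, n_4) = 173.35°
δ = |180° − 173.35°| = 6.65°
6.65° ≤ 2α = 22.62°  →  valid

δ = 6.65°, valid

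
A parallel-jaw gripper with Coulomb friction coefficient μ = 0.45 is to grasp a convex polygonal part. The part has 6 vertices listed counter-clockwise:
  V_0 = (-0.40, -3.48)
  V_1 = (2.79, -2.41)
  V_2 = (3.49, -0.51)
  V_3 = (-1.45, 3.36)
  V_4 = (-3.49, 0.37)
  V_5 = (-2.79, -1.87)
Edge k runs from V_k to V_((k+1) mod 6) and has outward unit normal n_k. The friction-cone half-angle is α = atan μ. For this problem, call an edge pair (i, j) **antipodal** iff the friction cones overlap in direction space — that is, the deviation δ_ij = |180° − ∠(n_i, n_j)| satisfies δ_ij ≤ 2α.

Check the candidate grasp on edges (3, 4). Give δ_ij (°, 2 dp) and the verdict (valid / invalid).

δ = 128.34°, invalid

α = atan 0.45 = 24.23°;  2α = 48.46°
edge 3: e_3 = (-2.04, -2.99);  n_3 = (-0.8261, +0.5636)
edge 4: e_4 = (+0.70, -2.24);  n_4 = (-0.9545, -0.2983)
∠(n_3, n_4) = 51.66°
δ = |180° − 51.66°| = 128.34°
128.34° > 2α = 48.46°  →  invalid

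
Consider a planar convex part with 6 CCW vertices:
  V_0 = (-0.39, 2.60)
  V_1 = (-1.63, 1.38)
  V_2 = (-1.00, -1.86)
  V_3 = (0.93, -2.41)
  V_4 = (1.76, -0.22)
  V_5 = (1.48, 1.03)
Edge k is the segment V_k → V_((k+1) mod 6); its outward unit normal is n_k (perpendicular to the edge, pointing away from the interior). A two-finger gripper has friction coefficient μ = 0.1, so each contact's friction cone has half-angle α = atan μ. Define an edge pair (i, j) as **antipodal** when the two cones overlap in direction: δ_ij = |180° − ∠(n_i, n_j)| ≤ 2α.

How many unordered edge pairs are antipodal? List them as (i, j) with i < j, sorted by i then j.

count = 1; pairs: (1,4)

α = atan 0.1 = 5.71°;  2α = 11.42°
n_0 = (-0.7013, +0.7128)
n_1 = (-0.9816, -0.1909)
n_2 = (-0.2741, -0.9617)
n_3 = (+0.9351, -0.3544)
n_4 = (+0.9758, +0.2186)
n_5 = (+0.6430, +0.7659)
  (0,1): δ = 123.53°  ·
  (0,2): δ = 60.44°  ·
  (0,3): δ = 24.71°  ·
  (0,4): δ = 58.09°  ·
  (0,5): δ = 95.45°  ·
  (1,2): δ = 116.91°  ·
  (1,3): δ = 31.76°  ·
  (1,4): δ = 1.62°  ✓
  (1,5): δ = 38.98°  ·
  (2,3): δ = 94.85°  ·
  (2,4): δ = 61.47°  ·
  (2,5): δ = 24.11°  ·
  (3,4): δ = 146.62°  ·
  (3,5): δ = 109.26°  ·
  (4,5): δ = 142.64°  ·
antipodal pairs: 1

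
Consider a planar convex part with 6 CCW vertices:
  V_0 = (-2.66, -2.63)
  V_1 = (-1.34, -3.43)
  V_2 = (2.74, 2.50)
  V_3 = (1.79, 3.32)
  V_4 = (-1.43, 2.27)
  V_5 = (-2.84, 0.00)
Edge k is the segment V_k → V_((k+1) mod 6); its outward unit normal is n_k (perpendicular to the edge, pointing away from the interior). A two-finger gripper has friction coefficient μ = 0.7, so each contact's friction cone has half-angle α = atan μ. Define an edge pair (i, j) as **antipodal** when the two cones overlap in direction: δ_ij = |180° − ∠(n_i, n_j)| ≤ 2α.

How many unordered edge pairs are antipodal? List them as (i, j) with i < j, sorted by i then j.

count = 6; pairs: (0,2), (0,3), (1,3), (1,4), (1,5), (2,5)

α = atan 0.7 = 34.99°;  2α = 69.98°
n_0 = (-0.5183, -0.8552)
n_1 = (+0.8238, -0.5668)
n_2 = (+0.6534, +0.7570)
n_3 = (-0.3100, +0.9507)
n_4 = (-0.8495, +0.5276)
n_5 = (-0.9977, -0.0683)
  (0,1): δ = 93.31°  ·
  (0,2): δ = 9.58°  ✓
  (0,3): δ = 49.28°  ✓
  (0,4): δ = 89.37°  ·
  (0,5): δ = 125.13°  ·
  (1,2): δ = 96.27°  ·
  (1,3): δ = 37.41°  ✓
  (1,4): δ = 2.68°  ✓
  (1,5): δ = 38.44°  ✓
  (2,3): δ = 121.14°  ·
  (2,4): δ = 81.05°  ·
  (2,5): δ = 45.29°  ✓
  (3,4): δ = 139.91°  ·
  (3,5): δ = 104.15°  ·
  (4,5): δ = 144.24°  ·
antipodal pairs: 6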